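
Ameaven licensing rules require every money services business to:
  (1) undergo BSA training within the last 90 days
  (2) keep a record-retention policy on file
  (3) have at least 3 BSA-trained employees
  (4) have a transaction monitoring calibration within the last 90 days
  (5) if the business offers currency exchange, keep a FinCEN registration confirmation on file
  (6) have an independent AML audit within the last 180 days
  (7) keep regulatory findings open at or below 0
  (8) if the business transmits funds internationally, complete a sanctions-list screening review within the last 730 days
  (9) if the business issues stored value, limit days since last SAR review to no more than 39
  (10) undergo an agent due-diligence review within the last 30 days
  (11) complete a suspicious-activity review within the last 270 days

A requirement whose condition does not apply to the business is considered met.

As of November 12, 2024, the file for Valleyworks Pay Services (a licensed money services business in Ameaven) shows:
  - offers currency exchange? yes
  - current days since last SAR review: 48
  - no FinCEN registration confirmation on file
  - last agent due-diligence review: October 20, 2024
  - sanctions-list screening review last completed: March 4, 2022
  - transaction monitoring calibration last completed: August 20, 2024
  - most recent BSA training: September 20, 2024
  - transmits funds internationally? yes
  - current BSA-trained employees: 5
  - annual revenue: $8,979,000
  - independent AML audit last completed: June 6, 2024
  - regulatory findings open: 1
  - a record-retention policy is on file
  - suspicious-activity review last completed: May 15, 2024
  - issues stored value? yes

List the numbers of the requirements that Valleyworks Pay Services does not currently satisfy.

5, 7, 8, 9

1. BSA training 53 days ago vs limit 90 → met
2. record-retention policy present → met
3. BSA-trained employees 5 ≥ 3 → met
4. transaction monitoring calibration 84 days ago vs limit 90 → met
5. condition 'offers currency exchange' holds; FinCEN registration confirmation absent → not met
6. independent AML audit 159 days ago vs limit 180 → met
7. regulatory findings open 1 > 0 → not met
8. condition 'transmits funds internationally' holds; sanctions-list screening review 984 days ago vs limit 730 → not met
9. condition 'issues stored value' holds; days since last SAR review 48 > 39 → not met
10. agent due-diligence review 23 days ago vs limit 30 → met
11. suspicious-activity review 181 days ago vs limit 270 → met
Not met: 5, 7, 8, 9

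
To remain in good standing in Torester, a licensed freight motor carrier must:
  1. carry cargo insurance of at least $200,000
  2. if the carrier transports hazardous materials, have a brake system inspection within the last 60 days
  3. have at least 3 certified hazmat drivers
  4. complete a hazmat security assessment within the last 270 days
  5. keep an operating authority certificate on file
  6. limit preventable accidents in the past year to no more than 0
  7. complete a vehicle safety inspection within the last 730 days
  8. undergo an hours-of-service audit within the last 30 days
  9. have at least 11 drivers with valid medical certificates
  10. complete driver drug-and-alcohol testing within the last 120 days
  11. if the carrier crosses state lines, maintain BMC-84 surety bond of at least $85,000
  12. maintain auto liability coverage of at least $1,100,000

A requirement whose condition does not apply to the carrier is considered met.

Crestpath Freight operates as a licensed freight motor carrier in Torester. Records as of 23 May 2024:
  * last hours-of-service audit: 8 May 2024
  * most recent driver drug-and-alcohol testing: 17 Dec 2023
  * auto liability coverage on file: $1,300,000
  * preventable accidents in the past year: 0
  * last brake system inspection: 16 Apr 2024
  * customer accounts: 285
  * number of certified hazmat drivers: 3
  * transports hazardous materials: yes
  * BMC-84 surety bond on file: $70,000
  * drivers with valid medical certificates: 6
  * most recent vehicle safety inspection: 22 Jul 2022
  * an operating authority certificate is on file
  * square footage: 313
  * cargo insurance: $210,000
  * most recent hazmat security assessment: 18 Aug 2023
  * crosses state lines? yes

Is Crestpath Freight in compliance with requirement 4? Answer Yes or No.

4. hazmat security assessment 279 days ago vs limit 270 → not met

No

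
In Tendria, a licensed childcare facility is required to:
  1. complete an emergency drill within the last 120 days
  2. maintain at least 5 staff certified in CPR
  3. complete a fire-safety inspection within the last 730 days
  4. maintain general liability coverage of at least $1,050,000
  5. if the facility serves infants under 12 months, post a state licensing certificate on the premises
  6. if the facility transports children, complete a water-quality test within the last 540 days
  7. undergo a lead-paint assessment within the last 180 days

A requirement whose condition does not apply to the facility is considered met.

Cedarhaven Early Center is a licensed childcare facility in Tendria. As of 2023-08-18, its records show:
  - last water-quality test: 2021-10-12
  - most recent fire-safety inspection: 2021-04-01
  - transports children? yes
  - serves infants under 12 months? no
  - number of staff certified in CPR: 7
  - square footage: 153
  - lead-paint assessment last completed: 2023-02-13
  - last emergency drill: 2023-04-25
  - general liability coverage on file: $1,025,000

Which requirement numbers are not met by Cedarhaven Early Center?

3, 4, 6, 7

1. emergency drill 115 days ago vs limit 120 → met
2. staff certified in CPR 7 ≥ 5 → met
3. fire-safety inspection 869 days ago vs limit 730 → not met
4. general liability coverage $1,025,000 < $1,050,000 → not met
5. condition 'serves infants under 12 months' does not hold → requirement n/a → met
6. condition 'transports children' holds; water-quality test 675 days ago vs limit 540 → not met
7. lead-paint assessment 186 days ago vs limit 180 → not met
Not met: 3, 4, 6, 7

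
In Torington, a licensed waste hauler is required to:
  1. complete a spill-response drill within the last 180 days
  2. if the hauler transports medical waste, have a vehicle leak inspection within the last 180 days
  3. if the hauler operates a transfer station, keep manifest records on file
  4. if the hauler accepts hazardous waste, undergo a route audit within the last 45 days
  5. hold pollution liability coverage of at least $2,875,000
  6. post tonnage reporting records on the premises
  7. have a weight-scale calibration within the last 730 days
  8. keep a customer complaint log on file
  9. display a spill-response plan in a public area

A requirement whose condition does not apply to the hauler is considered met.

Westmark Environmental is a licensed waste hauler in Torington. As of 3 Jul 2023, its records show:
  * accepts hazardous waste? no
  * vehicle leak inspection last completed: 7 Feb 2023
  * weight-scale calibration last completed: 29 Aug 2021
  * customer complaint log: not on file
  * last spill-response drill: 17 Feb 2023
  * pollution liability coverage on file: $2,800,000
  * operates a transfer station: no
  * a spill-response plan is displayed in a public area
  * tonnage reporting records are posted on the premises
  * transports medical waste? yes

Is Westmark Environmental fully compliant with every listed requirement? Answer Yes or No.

1. spill-response drill 136 days ago vs limit 180 → met
2. condition 'transports medical waste' holds; vehicle leak inspection 146 days ago vs limit 180 → met
3. condition 'operates a transfer station' does not hold → requirement n/a → met
4. condition 'accepts hazardous waste' does not hold → requirement n/a → met
5. pollution liability coverage $2,800,000 < $2,875,000 → not met
6. tonnage reporting records present → met
7. weight-scale calibration 673 days ago vs limit 730 → met
8. customer complaint log absent → not met
9. spill-response plan present → met
Not met: 5, 8

No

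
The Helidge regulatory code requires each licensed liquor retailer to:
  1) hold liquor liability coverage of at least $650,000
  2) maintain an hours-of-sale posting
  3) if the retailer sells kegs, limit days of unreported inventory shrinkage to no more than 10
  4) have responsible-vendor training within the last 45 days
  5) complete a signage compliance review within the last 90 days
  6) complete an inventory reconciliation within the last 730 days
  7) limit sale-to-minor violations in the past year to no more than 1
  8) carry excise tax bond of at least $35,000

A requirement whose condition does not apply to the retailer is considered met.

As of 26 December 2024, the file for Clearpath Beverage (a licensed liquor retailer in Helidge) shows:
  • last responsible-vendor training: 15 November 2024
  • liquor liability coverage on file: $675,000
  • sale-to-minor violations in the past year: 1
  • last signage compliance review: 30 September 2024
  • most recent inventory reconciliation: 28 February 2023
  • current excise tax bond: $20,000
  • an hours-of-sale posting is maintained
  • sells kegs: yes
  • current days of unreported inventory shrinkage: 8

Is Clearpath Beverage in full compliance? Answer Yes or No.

No

1. liquor liability coverage $675,000 ≥ $650,000 → met
2. hours-of-sale posting present → met
3. condition 'sells kegs' holds; days of unreported inventory shrinkage 8 ≤ 10 → met
4. responsible-vendor training 41 days ago vs limit 45 → met
5. signage compliance review 87 days ago vs limit 90 → met
6. inventory reconciliation 667 days ago vs limit 730 → met
7. sale-to-minor violations in the past year 1 ≤ 1 → met
8. excise tax bond $20,000 < $35,000 → not met
Not met: 8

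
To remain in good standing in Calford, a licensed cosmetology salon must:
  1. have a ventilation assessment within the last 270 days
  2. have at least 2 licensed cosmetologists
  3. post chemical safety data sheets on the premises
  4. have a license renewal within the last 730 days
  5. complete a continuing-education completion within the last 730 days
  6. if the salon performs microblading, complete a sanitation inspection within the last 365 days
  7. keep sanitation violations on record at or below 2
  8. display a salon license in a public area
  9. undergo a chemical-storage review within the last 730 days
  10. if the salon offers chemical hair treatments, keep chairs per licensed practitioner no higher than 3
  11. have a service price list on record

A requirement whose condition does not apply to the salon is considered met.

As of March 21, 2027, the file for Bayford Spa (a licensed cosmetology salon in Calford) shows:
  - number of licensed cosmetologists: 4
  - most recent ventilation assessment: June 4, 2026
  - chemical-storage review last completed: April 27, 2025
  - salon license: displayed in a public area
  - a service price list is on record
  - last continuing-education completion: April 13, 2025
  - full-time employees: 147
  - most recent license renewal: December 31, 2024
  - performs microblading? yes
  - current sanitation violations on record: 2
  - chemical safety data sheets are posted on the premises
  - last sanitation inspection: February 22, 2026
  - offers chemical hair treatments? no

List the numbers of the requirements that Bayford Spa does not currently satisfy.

1. ventilation assessment 290 days ago vs limit 270 → not met
2. licensed cosmetologists 4 ≥ 2 → met
3. chemical safety data sheets present → met
4. license renewal 810 days ago vs limit 730 → not met
5. continuing-education completion 707 days ago vs limit 730 → met
6. condition 'performs microblading' holds; sanitation inspection 392 days ago vs limit 365 → not met
7. sanitation violations on record 2 ≤ 2 → met
8. salon license present → met
9. chemical-storage review 693 days ago vs limit 730 → met
10. condition 'offers chemical hair treatments' does not hold → requirement n/a → met
11. service price list present → met
Not met: 1, 4, 6

1, 4, 6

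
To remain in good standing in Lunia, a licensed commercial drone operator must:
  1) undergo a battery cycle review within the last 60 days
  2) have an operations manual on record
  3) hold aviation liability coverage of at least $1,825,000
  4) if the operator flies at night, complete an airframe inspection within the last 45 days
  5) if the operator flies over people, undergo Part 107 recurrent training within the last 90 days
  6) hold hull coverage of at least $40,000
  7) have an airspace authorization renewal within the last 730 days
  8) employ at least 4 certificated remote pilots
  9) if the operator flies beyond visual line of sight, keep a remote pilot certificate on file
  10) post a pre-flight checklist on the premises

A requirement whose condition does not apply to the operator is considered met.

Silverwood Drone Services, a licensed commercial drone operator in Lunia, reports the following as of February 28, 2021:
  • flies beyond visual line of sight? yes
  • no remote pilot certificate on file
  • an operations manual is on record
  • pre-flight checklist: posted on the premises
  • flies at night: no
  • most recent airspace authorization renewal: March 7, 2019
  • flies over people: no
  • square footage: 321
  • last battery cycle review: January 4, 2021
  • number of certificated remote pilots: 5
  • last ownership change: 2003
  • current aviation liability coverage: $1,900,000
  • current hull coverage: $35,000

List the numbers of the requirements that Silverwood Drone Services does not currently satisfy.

1. battery cycle review 55 days ago vs limit 60 → met
2. operations manual present → met
3. aviation liability coverage $1,900,000 ≥ $1,825,000 → met
4. condition 'flies at night' does not hold → requirement n/a → met
5. condition 'flies over people' does not hold → requirement n/a → met
6. hull coverage $35,000 < $40,000 → not met
7. airspace authorization renewal 724 days ago vs limit 730 → met
8. certificated remote pilots 5 ≥ 4 → met
9. condition 'flies beyond visual line of sight' holds; remote pilot certificate absent → not met
10. pre-flight checklist present → met
Not met: 6, 9

6, 9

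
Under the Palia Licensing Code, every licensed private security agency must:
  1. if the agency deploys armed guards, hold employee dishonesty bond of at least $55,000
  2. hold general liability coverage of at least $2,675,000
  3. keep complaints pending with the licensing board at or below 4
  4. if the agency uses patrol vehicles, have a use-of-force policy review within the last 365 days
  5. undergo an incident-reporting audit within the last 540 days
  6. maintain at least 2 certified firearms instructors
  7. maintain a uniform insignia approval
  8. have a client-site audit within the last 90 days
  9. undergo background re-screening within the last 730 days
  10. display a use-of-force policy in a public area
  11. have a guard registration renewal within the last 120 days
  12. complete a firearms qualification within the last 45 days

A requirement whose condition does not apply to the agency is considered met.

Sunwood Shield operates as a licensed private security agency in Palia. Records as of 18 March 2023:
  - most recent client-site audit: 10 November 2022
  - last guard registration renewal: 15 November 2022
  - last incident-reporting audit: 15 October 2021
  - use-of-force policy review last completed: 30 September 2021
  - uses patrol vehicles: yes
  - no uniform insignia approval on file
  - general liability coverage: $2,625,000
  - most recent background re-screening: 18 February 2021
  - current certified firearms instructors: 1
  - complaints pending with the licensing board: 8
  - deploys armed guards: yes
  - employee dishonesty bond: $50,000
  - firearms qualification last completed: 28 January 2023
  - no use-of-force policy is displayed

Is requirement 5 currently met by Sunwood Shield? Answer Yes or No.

Yes

5. incident-reporting audit 519 days ago vs limit 540 → met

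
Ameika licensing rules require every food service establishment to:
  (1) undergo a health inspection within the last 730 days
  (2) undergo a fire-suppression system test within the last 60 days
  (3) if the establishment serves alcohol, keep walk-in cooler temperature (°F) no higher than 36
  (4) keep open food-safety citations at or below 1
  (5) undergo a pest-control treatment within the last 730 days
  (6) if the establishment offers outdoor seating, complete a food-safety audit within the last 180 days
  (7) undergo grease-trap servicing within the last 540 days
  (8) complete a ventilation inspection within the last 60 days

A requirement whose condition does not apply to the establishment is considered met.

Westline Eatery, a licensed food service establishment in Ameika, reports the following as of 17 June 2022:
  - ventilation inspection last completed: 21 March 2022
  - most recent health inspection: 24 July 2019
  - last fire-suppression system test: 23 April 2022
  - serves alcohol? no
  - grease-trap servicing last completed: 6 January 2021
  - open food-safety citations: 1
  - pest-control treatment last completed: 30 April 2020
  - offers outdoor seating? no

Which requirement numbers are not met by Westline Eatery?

1, 5, 8

1. health inspection 1059 days ago vs limit 730 → not met
2. fire-suppression system test 55 days ago vs limit 60 → met
3. condition 'serves alcohol' does not hold → requirement n/a → met
4. open food-safety citations 1 ≤ 1 → met
5. pest-control treatment 778 days ago vs limit 730 → not met
6. condition 'offers outdoor seating' does not hold → requirement n/a → met
7. grease-trap servicing 527 days ago vs limit 540 → met
8. ventilation inspection 88 days ago vs limit 60 → not met
Not met: 1, 5, 8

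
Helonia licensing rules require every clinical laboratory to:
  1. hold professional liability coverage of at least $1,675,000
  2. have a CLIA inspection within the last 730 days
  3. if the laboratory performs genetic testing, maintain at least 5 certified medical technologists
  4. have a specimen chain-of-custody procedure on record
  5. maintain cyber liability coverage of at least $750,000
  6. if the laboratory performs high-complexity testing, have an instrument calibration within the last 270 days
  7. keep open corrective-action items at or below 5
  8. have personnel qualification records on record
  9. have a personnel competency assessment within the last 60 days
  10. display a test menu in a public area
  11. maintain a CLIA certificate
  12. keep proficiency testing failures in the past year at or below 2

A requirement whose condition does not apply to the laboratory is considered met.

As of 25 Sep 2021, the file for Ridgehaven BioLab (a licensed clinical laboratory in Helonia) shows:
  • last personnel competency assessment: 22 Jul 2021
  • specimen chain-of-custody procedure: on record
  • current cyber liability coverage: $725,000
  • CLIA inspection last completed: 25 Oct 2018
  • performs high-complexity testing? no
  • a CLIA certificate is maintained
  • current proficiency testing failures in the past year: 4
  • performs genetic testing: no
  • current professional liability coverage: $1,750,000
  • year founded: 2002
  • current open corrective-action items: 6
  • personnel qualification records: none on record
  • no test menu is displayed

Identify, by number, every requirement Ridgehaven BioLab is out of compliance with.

1. professional liability coverage $1,750,000 ≥ $1,675,000 → met
2. CLIA inspection 1066 days ago vs limit 730 → not met
3. condition 'performs genetic testing' does not hold → requirement n/a → met
4. specimen chain-of-custody procedure present → met
5. cyber liability coverage $725,000 < $750,000 → not met
6. condition 'performs high-complexity testing' does not hold → requirement n/a → met
7. open corrective-action items 6 > 5 → not met
8. personnel qualification records absent → not met
9. personnel competency assessment 65 days ago vs limit 60 → not met
10. test menu absent → not met
11. CLIA certificate present → met
12. proficiency testing failures in the past year 4 > 2 → not met
Not met: 2, 5, 7, 8, 9, 10, 12

2, 5, 7, 8, 9, 10, 12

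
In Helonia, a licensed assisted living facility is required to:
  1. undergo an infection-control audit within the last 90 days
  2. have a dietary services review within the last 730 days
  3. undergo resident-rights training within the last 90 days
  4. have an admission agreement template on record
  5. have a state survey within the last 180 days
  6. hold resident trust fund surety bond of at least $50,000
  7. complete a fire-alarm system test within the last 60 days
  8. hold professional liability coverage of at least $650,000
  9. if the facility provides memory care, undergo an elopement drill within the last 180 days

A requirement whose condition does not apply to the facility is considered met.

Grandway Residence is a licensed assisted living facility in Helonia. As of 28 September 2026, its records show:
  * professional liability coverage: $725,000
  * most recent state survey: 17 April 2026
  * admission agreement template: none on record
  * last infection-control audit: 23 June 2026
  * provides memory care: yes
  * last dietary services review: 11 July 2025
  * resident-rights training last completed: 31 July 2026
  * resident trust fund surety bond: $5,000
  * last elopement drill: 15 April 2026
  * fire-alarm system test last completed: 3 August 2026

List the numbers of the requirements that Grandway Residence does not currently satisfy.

1. infection-control audit 97 days ago vs limit 90 → not met
2. dietary services review 444 days ago vs limit 730 → met
3. resident-rights training 59 days ago vs limit 90 → met
4. admission agreement template absent → not met
5. state survey 164 days ago vs limit 180 → met
6. resident trust fund surety bond $5,000 < $50,000 → not met
7. fire-alarm system test 56 days ago vs limit 60 → met
8. professional liability coverage $725,000 ≥ $650,000 → met
9. condition 'provides memory care' holds; elopement drill 166 days ago vs limit 180 → met
Not met: 1, 4, 6

1, 4, 6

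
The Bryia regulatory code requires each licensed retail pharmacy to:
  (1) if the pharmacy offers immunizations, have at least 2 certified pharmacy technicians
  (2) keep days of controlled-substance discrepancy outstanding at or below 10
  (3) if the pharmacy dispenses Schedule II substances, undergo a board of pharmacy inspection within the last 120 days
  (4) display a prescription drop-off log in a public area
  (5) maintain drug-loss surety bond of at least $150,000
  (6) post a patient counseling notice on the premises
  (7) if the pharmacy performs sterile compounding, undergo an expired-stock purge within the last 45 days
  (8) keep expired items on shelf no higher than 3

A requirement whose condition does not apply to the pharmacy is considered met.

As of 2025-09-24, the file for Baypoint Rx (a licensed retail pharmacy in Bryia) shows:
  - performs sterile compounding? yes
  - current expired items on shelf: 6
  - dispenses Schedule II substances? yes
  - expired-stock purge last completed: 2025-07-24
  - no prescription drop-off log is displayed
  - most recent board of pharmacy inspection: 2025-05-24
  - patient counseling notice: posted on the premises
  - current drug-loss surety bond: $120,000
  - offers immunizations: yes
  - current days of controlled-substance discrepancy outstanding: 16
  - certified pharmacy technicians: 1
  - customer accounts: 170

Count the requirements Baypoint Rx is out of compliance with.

1. condition 'offers immunizations' holds; certified pharmacy technicians 1 < 2 → not met
2. days of controlled-substance discrepancy outstanding 16 > 10 → not met
3. condition 'dispenses Schedule II substances' holds; board of pharmacy inspection 123 days ago vs limit 120 → not met
4. prescription drop-off log absent → not met
5. drug-loss surety bond $120,000 < $150,000 → not met
6. patient counseling notice present → met
7. condition 'performs sterile compounding' holds; expired-stock purge 62 days ago vs limit 45 → not met
8. expired items on shelf 6 > 3 → not met
Not met: 7 of 8

7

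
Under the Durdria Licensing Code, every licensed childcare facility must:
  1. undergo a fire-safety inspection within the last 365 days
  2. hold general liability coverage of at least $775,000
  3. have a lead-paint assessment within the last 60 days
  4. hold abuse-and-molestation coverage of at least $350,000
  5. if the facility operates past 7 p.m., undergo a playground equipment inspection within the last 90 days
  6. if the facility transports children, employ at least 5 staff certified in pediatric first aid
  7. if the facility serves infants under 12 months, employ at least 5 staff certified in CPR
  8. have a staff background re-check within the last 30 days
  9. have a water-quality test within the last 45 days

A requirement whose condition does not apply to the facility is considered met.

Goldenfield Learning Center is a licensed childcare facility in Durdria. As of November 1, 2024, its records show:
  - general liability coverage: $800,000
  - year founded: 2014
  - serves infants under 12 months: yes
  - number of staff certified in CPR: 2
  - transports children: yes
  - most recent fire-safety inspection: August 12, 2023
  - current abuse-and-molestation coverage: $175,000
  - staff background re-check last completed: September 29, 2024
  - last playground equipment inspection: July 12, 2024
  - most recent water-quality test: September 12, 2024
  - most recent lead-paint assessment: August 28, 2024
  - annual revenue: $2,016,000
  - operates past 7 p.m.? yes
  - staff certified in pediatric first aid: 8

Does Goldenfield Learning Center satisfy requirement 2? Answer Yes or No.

Yes

2. general liability coverage $800,000 ≥ $775,000 → met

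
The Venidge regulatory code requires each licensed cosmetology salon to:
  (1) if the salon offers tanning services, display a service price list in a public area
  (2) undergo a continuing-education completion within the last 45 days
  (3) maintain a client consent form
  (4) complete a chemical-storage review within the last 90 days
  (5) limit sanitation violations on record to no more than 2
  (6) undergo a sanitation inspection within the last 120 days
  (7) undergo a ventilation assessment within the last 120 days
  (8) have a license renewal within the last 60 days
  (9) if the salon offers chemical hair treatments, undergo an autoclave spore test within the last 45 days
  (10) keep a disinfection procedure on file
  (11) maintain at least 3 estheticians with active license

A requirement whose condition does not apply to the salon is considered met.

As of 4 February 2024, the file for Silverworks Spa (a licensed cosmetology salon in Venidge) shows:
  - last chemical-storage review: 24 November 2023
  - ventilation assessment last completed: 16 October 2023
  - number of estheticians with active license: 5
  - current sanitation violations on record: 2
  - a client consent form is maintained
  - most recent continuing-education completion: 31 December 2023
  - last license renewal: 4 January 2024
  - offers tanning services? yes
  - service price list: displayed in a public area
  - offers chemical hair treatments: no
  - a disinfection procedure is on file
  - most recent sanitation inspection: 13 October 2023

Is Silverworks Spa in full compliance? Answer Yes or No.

1. condition 'offers tanning services' holds; service price list present → met
2. continuing-education completion 35 days ago vs limit 45 → met
3. client consent form present → met
4. chemical-storage review 72 days ago vs limit 90 → met
5. sanitation violations on record 2 ≤ 2 → met
6. sanitation inspection 114 days ago vs limit 120 → met
7. ventilation assessment 111 days ago vs limit 120 → met
8. license renewal 31 days ago vs limit 60 → met
9. condition 'offers chemical hair treatments' does not hold → requirement n/a → met
10. disinfection procedure present → met
11. estheticians with active license 5 ≥ 3 → met
All met.

Yes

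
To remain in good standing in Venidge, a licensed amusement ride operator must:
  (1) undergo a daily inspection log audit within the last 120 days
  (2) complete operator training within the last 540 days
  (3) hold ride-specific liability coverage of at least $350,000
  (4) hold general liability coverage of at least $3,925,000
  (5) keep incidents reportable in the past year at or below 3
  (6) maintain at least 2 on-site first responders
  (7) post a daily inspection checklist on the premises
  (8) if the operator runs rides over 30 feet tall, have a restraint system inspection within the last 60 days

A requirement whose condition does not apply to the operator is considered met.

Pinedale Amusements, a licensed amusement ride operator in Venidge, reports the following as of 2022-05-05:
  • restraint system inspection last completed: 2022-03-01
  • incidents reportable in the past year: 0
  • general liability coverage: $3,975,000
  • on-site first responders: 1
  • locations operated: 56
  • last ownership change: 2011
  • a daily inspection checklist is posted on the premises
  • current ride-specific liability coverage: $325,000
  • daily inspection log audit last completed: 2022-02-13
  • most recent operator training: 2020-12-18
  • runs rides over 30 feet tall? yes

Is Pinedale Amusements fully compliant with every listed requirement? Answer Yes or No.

1. daily inspection log audit 81 days ago vs limit 120 → met
2. operator training 503 days ago vs limit 540 → met
3. ride-specific liability coverage $325,000 < $350,000 → not met
4. general liability coverage $3,975,000 ≥ $3,925,000 → met
5. incidents reportable in the past year 0 ≤ 3 → met
6. on-site first responders 1 < 2 → not met
7. daily inspection checklist present → met
8. condition 'runs rides over 30 feet tall' holds; restraint system inspection 65 days ago vs limit 60 → not met
Not met: 3, 6, 8

No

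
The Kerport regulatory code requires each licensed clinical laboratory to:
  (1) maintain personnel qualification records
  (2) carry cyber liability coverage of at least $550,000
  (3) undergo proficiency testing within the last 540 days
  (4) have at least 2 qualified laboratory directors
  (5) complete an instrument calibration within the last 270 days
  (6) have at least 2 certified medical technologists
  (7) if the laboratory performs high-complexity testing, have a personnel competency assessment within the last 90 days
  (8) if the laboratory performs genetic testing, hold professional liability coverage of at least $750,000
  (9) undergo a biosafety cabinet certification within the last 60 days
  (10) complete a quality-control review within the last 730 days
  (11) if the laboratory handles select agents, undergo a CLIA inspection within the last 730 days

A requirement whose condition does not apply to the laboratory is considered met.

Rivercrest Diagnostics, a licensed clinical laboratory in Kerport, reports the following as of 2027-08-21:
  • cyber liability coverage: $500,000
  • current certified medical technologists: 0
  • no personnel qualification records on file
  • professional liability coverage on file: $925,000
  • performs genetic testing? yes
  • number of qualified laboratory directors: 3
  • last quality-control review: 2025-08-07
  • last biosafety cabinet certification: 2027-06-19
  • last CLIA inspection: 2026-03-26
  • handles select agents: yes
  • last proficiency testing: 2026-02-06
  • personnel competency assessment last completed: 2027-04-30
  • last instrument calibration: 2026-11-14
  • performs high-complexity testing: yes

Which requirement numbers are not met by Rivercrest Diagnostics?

1, 2, 3, 5, 6, 7, 9, 10

1. personnel qualification records absent → not met
2. cyber liability coverage $500,000 < $550,000 → not met
3. proficiency testing 561 days ago vs limit 540 → not met
4. qualified laboratory directors 3 ≥ 2 → met
5. instrument calibration 280 days ago vs limit 270 → not met
6. certified medical technologists 0 < 2 → not met
7. condition 'performs high-complexity testing' holds; personnel competency assessment 113 days ago vs limit 90 → not met
8. condition 'performs genetic testing' holds; professional liability coverage $925,000 ≥ $750,000 → met
9. biosafety cabinet certification 63 days ago vs limit 60 → not met
10. quality-control review 744 days ago vs limit 730 → not met
11. condition 'handles select agents' holds; CLIA inspection 513 days ago vs limit 730 → met
Not met: 1, 2, 3, 5, 6, 7, 9, 10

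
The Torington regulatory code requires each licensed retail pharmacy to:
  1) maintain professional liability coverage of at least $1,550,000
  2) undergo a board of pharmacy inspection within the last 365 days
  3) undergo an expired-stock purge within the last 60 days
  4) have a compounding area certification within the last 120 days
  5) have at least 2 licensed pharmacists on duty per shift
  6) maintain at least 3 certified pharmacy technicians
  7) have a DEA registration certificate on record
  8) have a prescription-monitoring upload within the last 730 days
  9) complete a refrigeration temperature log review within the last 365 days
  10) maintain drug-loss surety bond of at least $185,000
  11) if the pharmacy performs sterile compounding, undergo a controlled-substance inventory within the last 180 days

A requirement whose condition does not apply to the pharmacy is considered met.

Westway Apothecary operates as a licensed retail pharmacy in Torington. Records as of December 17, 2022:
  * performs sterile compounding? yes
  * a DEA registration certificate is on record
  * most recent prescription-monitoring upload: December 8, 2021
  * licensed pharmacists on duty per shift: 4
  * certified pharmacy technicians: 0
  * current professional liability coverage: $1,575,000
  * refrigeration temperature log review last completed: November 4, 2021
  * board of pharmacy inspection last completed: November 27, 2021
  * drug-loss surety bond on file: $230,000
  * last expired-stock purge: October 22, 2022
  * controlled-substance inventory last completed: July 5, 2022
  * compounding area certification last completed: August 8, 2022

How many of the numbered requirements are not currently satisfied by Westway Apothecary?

4

1. professional liability coverage $1,575,000 ≥ $1,550,000 → met
2. board of pharmacy inspection 385 days ago vs limit 365 → not met
3. expired-stock purge 56 days ago vs limit 60 → met
4. compounding area certification 131 days ago vs limit 120 → not met
5. licensed pharmacists on duty per shift 4 ≥ 2 → met
6. certified pharmacy technicians 0 < 3 → not met
7. DEA registration certificate present → met
8. prescription-monitoring upload 374 days ago vs limit 730 → met
9. refrigeration temperature log review 408 days ago vs limit 365 → not met
10. drug-loss surety bond $230,000 ≥ $185,000 → met
11. condition 'performs sterile compounding' holds; controlled-substance inventory 165 days ago vs limit 180 → met
Not met: 4 of 11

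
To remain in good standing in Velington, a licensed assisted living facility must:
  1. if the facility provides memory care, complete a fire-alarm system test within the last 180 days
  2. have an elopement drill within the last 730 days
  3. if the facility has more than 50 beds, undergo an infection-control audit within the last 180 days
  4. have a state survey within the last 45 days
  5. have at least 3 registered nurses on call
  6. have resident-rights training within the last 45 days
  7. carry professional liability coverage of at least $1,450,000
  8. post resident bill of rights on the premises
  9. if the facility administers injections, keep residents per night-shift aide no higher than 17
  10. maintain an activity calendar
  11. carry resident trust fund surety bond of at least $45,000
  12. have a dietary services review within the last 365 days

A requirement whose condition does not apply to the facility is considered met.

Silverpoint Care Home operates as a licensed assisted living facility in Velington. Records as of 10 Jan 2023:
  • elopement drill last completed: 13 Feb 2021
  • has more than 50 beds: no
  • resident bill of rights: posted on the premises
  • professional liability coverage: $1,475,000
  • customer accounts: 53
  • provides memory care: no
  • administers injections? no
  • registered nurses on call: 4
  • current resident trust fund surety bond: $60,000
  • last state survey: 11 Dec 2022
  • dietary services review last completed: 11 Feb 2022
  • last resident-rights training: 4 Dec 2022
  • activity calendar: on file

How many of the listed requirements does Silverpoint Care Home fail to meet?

1. condition 'provides memory care' does not hold → requirement n/a → met
2. elopement drill 696 days ago vs limit 730 → met
3. condition 'has more than 50 beds' does not hold → requirement n/a → met
4. state survey 30 days ago vs limit 45 → met
5. registered nurses on call 4 ≥ 3 → met
6. resident-rights training 37 days ago vs limit 45 → met
7. professional liability coverage $1,475,000 ≥ $1,450,000 → met
8. resident bill of rights present → met
9. condition 'administers injections' does not hold → requirement n/a → met
10. activity calendar present → met
11. resident trust fund surety bond $60,000 ≥ $45,000 → met
12. dietary services review 333 days ago vs limit 365 → met
Not met: 0 of 12

0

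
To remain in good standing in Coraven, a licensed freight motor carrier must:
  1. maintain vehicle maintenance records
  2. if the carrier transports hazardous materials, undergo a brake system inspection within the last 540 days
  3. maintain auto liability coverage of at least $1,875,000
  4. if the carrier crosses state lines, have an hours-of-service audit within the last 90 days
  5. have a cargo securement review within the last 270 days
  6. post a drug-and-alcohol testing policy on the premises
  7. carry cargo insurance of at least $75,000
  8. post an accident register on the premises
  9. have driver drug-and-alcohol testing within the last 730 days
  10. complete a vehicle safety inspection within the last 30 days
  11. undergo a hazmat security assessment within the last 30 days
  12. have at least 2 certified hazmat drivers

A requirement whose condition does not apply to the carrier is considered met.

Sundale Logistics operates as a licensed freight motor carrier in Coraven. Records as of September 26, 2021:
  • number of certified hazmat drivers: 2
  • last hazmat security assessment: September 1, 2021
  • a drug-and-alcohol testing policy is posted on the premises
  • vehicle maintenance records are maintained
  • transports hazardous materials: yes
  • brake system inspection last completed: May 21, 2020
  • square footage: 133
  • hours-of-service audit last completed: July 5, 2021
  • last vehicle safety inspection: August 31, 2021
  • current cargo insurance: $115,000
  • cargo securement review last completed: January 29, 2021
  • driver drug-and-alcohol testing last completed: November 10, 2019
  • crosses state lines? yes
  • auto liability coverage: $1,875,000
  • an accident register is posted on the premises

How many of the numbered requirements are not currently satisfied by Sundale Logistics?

1. vehicle maintenance records present → met
2. condition 'transports hazardous materials' holds; brake system inspection 493 days ago vs limit 540 → met
3. auto liability coverage $1,875,000 ≥ $1,875,000 → met
4. condition 'crosses state lines' holds; hours-of-service audit 83 days ago vs limit 90 → met
5. cargo securement review 240 days ago vs limit 270 → met
6. drug-and-alcohol testing policy present → met
7. cargo insurance $115,000 ≥ $75,000 → met
8. accident register present → met
9. driver drug-and-alcohol testing 686 days ago vs limit 730 → met
10. vehicle safety inspection 26 days ago vs limit 30 → met
11. hazmat security assessment 25 days ago vs limit 30 → met
12. certified hazmat drivers 2 ≥ 2 → met
Not met: 0 of 12

0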